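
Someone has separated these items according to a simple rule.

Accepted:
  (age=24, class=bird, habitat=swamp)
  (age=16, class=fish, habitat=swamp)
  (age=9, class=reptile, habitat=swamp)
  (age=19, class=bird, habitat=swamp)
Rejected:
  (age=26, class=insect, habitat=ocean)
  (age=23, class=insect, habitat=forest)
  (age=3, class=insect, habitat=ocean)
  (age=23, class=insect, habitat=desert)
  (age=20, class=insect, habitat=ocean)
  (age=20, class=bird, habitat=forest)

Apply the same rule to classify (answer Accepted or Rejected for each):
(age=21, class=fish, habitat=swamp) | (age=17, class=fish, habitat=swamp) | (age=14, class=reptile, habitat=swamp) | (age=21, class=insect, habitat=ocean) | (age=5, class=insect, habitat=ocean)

Looking at the examples, the only property every 'Accepted' case has and every 'Rejected' case lacks is: habitat is swamp.

Accepted, Accepted, Accepted, Rejected, Rejected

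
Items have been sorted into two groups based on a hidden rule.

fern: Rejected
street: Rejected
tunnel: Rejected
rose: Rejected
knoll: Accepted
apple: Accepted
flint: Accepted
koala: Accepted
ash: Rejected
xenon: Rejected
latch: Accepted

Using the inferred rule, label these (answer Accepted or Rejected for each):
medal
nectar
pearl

Accepted, Rejected, Accepted

A rule that fits every label: odd length AND contains 'l' — true of each 'Accepted' example, false of each 'Rejected' one.
Accepted: medal, since length 5, has 'l'.
Rejected: nectar, since length 6, no 'l'.
Accepted: pearl, since length 5, has 'l'.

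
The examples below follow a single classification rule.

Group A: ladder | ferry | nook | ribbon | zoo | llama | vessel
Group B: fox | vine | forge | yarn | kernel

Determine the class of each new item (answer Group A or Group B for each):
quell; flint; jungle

Group A, Group B, Group B

The common property of the 'Group A' items is: has a double letter. No 'Group B' item has it.
quell: Group A ('ll' doubled).
flint: Group B (no doubled letter).
jungle: Group B (no doubled letter).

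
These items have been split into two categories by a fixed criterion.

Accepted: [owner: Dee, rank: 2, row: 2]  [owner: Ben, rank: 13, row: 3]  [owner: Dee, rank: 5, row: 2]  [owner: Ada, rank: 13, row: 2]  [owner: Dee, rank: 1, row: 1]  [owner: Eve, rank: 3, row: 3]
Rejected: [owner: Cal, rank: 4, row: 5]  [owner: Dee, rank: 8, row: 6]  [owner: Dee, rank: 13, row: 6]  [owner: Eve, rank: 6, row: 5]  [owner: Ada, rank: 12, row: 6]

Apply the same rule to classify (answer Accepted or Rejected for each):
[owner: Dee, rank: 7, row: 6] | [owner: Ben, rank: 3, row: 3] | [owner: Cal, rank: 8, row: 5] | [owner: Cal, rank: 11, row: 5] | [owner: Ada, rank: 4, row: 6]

The common property of the 'Accepted' items is: row ≤ 3. No 'Rejected' item has it.
[owner: Dee, rank: 7, row: 6]: Rejected (row = 6). [owner: Ben, rank: 3, row: 3]: Accepted (row = 3). [owner: Cal, rank: 8, row: 5]: Rejected (row = 5). [owner: Cal, rank: 11, row: 5]: Rejected (row = 5). [owner: Ada, rank: 4, row: 6]: Rejected (row = 6).

Rejected, Accepted, Rejected, Rejected, Rejected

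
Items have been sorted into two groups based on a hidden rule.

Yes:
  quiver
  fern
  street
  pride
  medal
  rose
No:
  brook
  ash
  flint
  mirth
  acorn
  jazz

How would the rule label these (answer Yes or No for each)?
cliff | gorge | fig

No, Yes, No

Looking at the examples, the only property every 'Yes' case has and every 'No' case lacks is: contains 'e'.
No: cliff, since no 'e'. Yes: gorge, since has 'e'. No: fig, since no 'e'.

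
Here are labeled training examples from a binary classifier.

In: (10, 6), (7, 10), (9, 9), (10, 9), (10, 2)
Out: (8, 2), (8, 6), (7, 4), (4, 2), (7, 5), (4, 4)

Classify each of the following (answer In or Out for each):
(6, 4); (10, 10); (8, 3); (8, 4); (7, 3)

Out, In, Out, Out, Out

The distinguishing property — max ≥ 9 — holds for all the 'In' cases and none of the 'Out' cases.
(6, 4): Out (max 6).
(10, 10): In (max 10).
(8, 3): Out (max 8).
(8, 4): Out (max 8).
(7, 3): Out (max 7).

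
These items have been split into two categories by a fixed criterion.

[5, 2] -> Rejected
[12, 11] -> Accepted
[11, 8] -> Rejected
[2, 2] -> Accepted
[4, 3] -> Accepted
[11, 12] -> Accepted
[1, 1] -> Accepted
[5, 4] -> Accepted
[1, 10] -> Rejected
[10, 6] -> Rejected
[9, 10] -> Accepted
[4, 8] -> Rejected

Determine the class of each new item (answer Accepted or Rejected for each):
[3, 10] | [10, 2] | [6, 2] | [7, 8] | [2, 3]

Rejected, Rejected, Rejected, Accepted, Accepted

The common property of the 'Accepted' items is: |first − second| ≤ 1. No 'Rejected' item has it.
Rejected: [3, 10], since |3−10| = 7.
Rejected: [10, 2], since |10−2| = 8.
Rejected: [6, 2], since |6−2| = 4.
Accepted: [7, 8], since |7−8| = 1.
Accepted: [2, 3], since |2−3| = 1.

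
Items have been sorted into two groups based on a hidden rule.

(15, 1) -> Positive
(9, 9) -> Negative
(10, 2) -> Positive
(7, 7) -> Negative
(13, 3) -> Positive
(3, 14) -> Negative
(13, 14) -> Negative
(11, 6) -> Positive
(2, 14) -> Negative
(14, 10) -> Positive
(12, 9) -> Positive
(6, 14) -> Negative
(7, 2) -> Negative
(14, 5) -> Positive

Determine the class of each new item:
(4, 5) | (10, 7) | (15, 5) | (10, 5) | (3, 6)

Negative, Positive, Positive, Positive, Negative

The rule appears to be: first > second AND sum ≥ 12.
(4, 5) → 4 < 5, 4+5 = 9 → Negative.
(10, 7) → 10 > 7, 10+7 = 17 → Positive.
(15, 5) → 15 > 5, 15+5 = 20 → Positive.
(10, 5) → 10 > 5, 10+5 = 15 → Positive.
(3, 6) → 3 < 6, 3+6 = 9 → Negative.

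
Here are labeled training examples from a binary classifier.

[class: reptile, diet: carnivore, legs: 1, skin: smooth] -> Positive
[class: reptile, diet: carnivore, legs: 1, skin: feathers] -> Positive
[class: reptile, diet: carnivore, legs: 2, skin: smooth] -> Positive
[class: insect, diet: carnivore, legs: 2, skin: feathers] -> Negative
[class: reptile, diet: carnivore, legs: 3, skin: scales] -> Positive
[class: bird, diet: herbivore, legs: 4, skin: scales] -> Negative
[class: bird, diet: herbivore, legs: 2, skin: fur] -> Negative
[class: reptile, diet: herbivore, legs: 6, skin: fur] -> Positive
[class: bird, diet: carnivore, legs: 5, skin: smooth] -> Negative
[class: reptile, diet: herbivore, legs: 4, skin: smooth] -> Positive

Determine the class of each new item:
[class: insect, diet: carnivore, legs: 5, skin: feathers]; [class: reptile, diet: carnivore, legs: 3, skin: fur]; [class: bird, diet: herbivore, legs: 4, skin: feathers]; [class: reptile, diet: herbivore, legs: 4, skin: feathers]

Negative, Positive, Negative, Positive

All 'Positive' examples share one property — class is reptile — and every 'Negative' example lacks it.
[class: insect, diet: carnivore, legs: 5, skin: feathers]: Negative (class is insect). [class: reptile, diet: carnivore, legs: 3, skin: fur]: Positive (class is reptile). [class: bird, diet: herbivore, legs: 4, skin: feathers]: Negative (class is bird). [class: reptile, diet: herbivore, legs: 4, skin: feathers]: Positive (class is reptile).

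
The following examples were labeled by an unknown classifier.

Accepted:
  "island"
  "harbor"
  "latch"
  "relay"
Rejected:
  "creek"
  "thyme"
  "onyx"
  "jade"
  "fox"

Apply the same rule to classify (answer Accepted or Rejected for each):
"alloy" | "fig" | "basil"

Accepted, Rejected, Accepted

All 'Accepted' examples share one property — length ≥ 5 AND contains 'a' — and every 'Rejected' example lacks it.
"alloy": length 5, has 'a' — fits, so Accepted.
"fig": length 3, no 'a' — fails this test, so Rejected.
"basil": length 5, has 'a' — fits, so Accepted.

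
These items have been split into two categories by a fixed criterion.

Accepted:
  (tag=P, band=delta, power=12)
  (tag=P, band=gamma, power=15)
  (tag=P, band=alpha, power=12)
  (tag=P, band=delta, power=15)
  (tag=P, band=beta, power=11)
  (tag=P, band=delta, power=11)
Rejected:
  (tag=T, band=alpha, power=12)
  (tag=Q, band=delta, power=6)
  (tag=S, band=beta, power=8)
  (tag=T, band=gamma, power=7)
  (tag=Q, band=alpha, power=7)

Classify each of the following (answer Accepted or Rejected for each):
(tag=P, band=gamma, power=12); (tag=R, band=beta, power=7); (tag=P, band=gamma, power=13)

One predicate separates the groups cleanly: tag is P.

Accepted, Rejected, Accepted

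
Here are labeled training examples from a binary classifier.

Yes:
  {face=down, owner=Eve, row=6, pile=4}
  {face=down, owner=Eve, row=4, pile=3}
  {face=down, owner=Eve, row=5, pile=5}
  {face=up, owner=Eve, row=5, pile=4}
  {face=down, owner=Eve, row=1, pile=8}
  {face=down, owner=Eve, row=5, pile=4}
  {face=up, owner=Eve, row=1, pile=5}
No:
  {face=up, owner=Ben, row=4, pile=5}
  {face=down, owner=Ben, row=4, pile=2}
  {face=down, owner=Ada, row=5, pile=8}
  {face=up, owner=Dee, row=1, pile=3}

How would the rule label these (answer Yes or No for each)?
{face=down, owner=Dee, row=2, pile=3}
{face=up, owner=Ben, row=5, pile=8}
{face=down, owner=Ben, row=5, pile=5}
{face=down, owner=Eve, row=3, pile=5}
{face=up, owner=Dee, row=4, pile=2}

Every 'Yes' example satisfies: owner is Eve. None of the 'No' examples do.
{face=down, owner=Dee, row=2, pile=3}: No (owner is Dee).
{face=up, owner=Ben, row=5, pile=8}: No (owner is Ben).
{face=down, owner=Ben, row=5, pile=5}: No (owner is Ben).
{face=down, owner=Eve, row=3, pile=5}: Yes (owner is Eve).
{face=up, owner=Dee, row=4, pile=2}: No (owner is Dee).

No, No, No, Yes, No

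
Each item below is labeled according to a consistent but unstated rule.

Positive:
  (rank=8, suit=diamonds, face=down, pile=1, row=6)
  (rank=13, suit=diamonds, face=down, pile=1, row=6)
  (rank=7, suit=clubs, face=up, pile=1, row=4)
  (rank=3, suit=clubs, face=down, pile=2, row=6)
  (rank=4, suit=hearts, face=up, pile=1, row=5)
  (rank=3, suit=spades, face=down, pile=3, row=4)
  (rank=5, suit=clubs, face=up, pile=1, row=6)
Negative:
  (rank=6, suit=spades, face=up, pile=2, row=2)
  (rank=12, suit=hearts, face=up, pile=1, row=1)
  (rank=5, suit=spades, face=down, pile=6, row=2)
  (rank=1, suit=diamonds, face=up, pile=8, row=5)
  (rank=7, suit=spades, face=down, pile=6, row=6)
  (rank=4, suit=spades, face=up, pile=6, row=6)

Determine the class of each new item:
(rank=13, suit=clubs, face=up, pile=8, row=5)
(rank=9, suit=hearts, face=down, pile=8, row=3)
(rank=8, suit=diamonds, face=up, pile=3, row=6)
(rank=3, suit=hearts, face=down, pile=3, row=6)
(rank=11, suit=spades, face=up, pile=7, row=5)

Negative, Negative, Positive, Positive, Negative

The distinguishing property — pile ≤ 3 AND row ≥ 4 — holds for all the 'Positive' cases and none of the 'Negative' cases.
(rank=13, suit=clubs, face=up, pile=8, row=5): pile = 8, row = 5 — does not satisfy this, so Negative. (rank=9, suit=hearts, face=down, pile=8, row=3): pile = 8, row = 3 — does not satisfy this, so Negative. (rank=8, suit=diamonds, face=up, pile=3, row=6): pile = 3, row = 6 — matches, so Positive. (rank=3, suit=hearts, face=down, pile=3, row=6): pile = 3, row = 6 — matches, so Positive. (rank=11, suit=spades, face=up, pile=7, row=5): pile = 7, row = 5 — does not satisfy this, so Negative.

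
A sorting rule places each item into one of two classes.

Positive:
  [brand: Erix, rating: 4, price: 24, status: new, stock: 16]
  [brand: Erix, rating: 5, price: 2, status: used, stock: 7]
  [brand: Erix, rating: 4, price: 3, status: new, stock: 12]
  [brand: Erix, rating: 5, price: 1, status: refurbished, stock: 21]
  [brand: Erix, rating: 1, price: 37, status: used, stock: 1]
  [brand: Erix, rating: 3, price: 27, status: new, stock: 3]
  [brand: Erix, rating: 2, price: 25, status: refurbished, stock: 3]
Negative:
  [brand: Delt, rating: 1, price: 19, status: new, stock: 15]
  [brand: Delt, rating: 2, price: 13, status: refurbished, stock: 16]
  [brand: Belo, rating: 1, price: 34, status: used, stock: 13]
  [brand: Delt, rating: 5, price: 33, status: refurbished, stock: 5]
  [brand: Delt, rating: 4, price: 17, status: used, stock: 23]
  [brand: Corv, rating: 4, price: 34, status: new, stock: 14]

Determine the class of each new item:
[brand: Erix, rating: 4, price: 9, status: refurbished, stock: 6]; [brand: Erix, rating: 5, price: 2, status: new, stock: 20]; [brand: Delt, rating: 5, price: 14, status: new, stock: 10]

Comparing the two groups points to one rule — brand is Erix.

Positive, Positive, Negative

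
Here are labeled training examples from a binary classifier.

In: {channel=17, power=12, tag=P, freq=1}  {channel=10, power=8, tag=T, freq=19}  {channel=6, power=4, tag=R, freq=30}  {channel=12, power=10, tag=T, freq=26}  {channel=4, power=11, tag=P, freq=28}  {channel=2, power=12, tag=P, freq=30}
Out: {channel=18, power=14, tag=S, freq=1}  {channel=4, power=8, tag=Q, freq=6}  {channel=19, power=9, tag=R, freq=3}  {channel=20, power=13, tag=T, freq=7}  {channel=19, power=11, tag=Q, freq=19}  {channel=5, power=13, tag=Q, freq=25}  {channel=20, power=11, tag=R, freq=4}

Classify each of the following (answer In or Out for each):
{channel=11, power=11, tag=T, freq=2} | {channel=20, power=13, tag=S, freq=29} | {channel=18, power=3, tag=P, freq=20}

Every 'In' example satisfies: tag is not Q AND channel ≤ 17. None of the 'Out' examples do.
{channel=11, power=11, tag=T, freq=2} — tag is T, channel = 11, hence In.
{channel=20, power=13, tag=S, freq=29} — tag is S, channel = 20, hence Out.
{channel=18, power=3, tag=P, freq=20} — tag is P, channel = 18, hence Out.

In, Out, Out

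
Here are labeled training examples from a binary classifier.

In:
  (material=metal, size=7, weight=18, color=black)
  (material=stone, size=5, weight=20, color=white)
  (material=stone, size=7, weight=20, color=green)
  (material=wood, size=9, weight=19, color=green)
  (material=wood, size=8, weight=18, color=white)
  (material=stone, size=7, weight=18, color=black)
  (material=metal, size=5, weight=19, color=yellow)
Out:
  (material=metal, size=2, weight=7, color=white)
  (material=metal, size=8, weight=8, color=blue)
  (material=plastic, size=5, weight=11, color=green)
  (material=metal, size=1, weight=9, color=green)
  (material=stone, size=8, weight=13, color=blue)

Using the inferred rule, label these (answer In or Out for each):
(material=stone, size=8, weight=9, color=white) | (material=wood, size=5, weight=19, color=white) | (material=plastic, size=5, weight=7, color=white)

Out, In, Out

Rule: weight ≥ 18. This holds for each 'In' example and fails for each 'Out' one.
Out: (material=stone, size=8, weight=9, color=white), since weight = 9. In: (material=wood, size=5, weight=19, color=white), since weight = 19. Out: (material=plastic, size=5, weight=7, color=white), since weight = 7.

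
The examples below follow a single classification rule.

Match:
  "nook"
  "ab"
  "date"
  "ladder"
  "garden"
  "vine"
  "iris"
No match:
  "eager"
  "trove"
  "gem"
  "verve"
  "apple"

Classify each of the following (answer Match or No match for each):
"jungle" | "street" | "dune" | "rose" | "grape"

Comparing the two groups points to one rule — even length.
Match: "jungle", since length 6.
Match: "street", since length 6.
Match: "dune", since length 4.
Match: "rose", since length 4.
No match: "grape", since length 5.

Match, Match, Match, Match, No match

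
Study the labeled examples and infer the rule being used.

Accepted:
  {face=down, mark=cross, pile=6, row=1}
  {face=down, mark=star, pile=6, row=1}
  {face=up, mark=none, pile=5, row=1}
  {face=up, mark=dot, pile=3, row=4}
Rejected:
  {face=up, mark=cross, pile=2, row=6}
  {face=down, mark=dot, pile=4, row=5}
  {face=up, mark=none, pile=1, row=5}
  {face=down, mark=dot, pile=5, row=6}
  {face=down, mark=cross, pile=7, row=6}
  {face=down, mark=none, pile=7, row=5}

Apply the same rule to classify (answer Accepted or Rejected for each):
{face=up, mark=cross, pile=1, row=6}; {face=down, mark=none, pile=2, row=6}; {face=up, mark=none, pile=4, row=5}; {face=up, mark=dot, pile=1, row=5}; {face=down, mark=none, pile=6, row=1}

The pattern is that an item is 'Accepted' exactly when: row ≤ 4.

Rejected, Rejected, Rejected, Rejected, Accepted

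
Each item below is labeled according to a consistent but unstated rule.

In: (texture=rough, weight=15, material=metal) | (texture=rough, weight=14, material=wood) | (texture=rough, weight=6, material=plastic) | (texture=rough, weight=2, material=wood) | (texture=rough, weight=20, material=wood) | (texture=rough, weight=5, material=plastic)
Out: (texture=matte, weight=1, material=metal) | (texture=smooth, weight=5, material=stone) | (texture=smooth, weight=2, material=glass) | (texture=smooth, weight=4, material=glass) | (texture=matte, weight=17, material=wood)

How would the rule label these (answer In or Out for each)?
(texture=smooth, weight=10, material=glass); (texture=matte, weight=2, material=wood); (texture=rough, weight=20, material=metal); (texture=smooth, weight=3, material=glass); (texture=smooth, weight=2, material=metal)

Out, Out, In, Out, Out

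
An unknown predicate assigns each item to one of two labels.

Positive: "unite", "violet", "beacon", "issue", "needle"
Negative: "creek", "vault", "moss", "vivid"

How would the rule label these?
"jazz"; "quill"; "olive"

The pattern is that an item is 'Positive' exactly when: has ≥ 3 vowels.
"jazz" → 1 vowel → Negative. "quill" → 2 vowels → Negative. "olive" → 3 vowels → Positive.

Negative, Negative, Positive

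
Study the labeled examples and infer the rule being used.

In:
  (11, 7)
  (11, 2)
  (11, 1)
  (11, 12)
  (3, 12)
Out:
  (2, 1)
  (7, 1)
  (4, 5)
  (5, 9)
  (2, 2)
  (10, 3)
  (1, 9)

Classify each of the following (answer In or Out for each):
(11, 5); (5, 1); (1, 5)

The common property of the 'In' items is: max ≥ 11. No 'Out' item has it.
(11, 5): In (max 11).
(5, 1): Out (max 5).
(1, 5): Out (max 5).

In, Out, Out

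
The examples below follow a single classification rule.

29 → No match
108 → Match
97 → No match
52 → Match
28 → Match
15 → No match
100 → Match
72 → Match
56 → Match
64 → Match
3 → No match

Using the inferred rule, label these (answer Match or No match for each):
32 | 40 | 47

Match, Match, No match

The rule appears to be: even.
32: Match (32 is even). 40: Match (40 is even). 47: No match (47 is odd).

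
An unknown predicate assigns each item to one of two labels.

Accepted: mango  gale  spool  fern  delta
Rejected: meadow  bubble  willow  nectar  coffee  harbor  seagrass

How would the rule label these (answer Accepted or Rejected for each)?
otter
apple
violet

Every 'Accepted' example satisfies: length ≤ 5. None of the 'Rejected' examples do.
otter: Accepted (length 5). apple: Accepted (length 5). violet: Rejected (length 6).

Accepted, Accepted, Rejected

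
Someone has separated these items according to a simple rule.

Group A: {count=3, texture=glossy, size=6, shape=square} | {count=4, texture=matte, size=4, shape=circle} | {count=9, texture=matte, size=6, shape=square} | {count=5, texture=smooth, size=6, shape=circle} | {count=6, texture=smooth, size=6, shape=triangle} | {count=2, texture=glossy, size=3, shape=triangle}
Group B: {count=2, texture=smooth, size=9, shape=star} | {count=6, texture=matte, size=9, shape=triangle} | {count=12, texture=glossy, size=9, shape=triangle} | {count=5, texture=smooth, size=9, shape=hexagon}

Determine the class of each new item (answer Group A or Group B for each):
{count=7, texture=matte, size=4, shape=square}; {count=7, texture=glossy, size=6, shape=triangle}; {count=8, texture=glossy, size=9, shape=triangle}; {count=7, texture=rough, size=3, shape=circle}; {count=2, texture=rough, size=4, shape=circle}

Group A, Group A, Group B, Group A, Group A

The pattern is that an item is 'Group A' exactly when: size ≤ 6.
{count=7, texture=matte, size=4, shape=square}: Group A (size = 4).
{count=7, texture=glossy, size=6, shape=triangle}: Group A (size = 6).
{count=8, texture=glossy, size=9, shape=triangle}: Group B (size = 9).
{count=7, texture=rough, size=3, shape=circle}: Group A (size = 3).
{count=2, texture=rough, size=4, shape=circle}: Group A (size = 4).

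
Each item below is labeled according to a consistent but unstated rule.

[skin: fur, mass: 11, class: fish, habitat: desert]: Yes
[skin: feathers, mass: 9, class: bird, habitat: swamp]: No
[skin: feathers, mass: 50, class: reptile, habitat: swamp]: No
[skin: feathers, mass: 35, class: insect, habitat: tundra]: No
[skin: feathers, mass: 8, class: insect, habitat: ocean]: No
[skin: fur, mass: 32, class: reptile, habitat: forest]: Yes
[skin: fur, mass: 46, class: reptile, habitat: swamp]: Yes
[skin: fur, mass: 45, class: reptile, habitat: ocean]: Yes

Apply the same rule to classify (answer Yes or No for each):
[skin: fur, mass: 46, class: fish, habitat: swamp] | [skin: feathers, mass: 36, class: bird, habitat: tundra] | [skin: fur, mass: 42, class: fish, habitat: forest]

Every 'Yes' example satisfies: skin is fur. None of the 'No' examples do.
[skin: fur, mass: 46, class: fish, habitat: swamp]: skin is fur, matches → Yes.
[skin: feathers, mass: 36, class: bird, habitat: tundra]: skin is feathers, does not pass → No.
[skin: fur, mass: 42, class: fish, habitat: forest]: skin is fur, matches → Yes.

Yes, No, Yes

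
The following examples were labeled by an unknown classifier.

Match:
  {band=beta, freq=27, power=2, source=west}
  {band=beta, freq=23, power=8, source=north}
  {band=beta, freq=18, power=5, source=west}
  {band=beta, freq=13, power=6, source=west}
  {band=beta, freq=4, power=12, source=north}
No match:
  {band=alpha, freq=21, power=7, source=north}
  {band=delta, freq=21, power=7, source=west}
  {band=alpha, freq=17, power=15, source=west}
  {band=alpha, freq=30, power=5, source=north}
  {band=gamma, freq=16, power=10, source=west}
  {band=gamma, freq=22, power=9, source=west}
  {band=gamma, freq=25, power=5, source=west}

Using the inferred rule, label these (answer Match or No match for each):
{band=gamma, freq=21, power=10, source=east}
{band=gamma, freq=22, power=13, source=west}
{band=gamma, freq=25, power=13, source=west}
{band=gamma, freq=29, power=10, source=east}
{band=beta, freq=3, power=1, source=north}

'Match' ⟺ band is beta.
{band=gamma, freq=21, power=10, source=east}: band is gamma, fails this test → No match.
{band=gamma, freq=22, power=13, source=west}: band is gamma, fails this test → No match.
{band=gamma, freq=25, power=13, source=west}: band is gamma, fails this test → No match.
{band=gamma, freq=29, power=10, source=east}: band is gamma, fails this test → No match.
{band=beta, freq=3, power=1, source=north}: band is beta, matches → Match.

No match, No match, No match, No match, Match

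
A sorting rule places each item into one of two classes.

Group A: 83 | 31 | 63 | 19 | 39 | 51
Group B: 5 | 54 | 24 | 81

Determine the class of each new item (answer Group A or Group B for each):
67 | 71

A rule that fits every label: ≡ 3 (mod 4) — true of each 'Group A' example, false of each 'Group B' one.
Group A: 67, since 67 mod 4 = 3.
Group A: 71, since 71 mod 4 = 3.

Group A, Group A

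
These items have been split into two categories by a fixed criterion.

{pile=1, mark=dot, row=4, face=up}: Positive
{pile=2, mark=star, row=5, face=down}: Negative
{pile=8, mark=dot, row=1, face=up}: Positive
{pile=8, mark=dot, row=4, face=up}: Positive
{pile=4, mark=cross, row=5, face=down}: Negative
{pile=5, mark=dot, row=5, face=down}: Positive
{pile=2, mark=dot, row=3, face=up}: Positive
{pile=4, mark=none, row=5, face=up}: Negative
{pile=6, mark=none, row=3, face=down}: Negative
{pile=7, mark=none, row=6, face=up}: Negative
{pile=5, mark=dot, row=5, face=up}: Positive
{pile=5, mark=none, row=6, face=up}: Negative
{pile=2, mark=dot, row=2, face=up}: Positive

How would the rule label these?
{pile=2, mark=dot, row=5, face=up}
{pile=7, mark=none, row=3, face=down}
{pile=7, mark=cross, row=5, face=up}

All 'Positive' examples share one property — mark is dot — and every 'Negative' example lacks it.
{pile=2, mark=dot, row=5, face=up} — mark is dot, hence Positive.
{pile=7, mark=none, row=3, face=down} — mark is none, hence Negative.
{pile=7, mark=cross, row=5, face=up} — mark is cross, hence Negative.

Positive, Negative, Negative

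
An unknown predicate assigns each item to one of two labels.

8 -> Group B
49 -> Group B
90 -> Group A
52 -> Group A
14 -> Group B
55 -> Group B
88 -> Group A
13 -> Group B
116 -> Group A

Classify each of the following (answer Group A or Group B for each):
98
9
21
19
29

Group A, Group B, Group B, Group B, Group B

A rule that fits every label: even AND at least 49 — true of each 'Group A' example, false of each 'Group B' one.
98 → 98 is even, 98 ≥ 49 → Group A. 9 → 9 is odd, 9 < 49 → Group B. 21 → 21 is odd, 21 < 49 → Group B. 19 → 19 is odd, 19 < 49 → Group B. 29 → 29 is odd, 29 < 49 → Group B.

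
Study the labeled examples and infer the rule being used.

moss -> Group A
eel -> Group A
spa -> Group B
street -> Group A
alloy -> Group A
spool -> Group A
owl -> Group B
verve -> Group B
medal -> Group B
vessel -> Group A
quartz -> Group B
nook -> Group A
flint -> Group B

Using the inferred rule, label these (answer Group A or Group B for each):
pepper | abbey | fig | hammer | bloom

Group A, Group A, Group B, Group A, Group A

The simplest hypothesis consistent with all the labels is: has a double letter.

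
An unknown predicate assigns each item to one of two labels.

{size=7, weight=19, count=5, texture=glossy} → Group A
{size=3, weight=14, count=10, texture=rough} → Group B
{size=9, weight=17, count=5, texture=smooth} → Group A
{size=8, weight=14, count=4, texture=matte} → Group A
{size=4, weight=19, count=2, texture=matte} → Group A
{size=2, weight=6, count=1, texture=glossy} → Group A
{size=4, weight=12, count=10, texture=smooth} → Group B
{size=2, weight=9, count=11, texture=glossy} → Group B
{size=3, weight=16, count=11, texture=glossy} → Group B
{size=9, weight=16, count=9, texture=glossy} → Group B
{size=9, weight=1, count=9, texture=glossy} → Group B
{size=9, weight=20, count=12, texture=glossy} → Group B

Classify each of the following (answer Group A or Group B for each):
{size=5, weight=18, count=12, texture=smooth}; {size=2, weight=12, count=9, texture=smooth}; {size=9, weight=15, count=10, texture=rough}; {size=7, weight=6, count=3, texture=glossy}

The pattern is that an item is 'Group A' exactly when: count ≤ 5.
{size=5, weight=18, count=12, texture=smooth} → count = 12 → Group B.
{size=2, weight=12, count=9, texture=smooth} → count = 9 → Group B.
{size=9, weight=15, count=10, texture=rough} → count = 10 → Group B.
{size=7, weight=6, count=3, texture=glossy} → count = 3 → Group A.

Group B, Group B, Group B, Group A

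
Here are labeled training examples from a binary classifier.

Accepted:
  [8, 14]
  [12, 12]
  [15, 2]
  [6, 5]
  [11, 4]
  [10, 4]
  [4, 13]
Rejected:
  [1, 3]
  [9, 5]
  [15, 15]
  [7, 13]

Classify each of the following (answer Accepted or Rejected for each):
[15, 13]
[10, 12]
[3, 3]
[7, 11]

Comparing the two groups points to one rule — product is even.
[15, 13]: Rejected (15·13 = 195).
[10, 12]: Accepted (10·12 = 120).
[3, 3]: Rejected (3·3 = 9).
[7, 11]: Rejected (7·11 = 77).

Rejected, Accepted, Rejected, Rejected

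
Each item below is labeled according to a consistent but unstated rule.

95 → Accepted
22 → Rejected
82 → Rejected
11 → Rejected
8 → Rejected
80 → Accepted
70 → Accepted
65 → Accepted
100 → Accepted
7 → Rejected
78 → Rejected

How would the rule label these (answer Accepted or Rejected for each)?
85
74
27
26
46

One predicate separates the groups cleanly: multiple of 5.
85: Accepted (85 = 5·17).
74: Rejected (74 = 5·14 + 4).
27: Rejected (27 = 5·5 + 2).
26: Rejected (26 = 5·5 + 1).
46: Rejected (46 = 5·9 + 1).

Accepted, Rejected, Rejected, Rejected, Rejected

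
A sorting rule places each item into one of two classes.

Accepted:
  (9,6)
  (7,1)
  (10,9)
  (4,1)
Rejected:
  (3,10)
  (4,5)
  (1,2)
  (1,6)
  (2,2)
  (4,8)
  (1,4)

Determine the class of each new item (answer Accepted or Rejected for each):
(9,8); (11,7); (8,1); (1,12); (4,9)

Accepted, Accepted, Accepted, Rejected, Rejected

All 'Accepted' examples share one property — first > second — and every 'Rejected' example lacks it.
Accepted: (9,8), since 9 > 8. Accepted: (11,7), since 11 > 7. Accepted: (8,1), since 8 > 1. Rejected: (1,12), since 1 < 12. Rejected: (4,9), since 4 < 9.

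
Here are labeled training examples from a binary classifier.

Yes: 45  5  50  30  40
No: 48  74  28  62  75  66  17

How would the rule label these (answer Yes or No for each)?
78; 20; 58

No, Yes, No

The pattern is that an item is 'Yes' exactly when: multiple of 5 AND at most 50.
78: 78 = 5·15 + 3, 78 > 50 — does not satisfy this, so No. 20: 20 = 5·4, 20 ≤ 50 — fits, so Yes. 58: 58 = 5·11 + 3, 58 > 50 — does not satisfy this, so No.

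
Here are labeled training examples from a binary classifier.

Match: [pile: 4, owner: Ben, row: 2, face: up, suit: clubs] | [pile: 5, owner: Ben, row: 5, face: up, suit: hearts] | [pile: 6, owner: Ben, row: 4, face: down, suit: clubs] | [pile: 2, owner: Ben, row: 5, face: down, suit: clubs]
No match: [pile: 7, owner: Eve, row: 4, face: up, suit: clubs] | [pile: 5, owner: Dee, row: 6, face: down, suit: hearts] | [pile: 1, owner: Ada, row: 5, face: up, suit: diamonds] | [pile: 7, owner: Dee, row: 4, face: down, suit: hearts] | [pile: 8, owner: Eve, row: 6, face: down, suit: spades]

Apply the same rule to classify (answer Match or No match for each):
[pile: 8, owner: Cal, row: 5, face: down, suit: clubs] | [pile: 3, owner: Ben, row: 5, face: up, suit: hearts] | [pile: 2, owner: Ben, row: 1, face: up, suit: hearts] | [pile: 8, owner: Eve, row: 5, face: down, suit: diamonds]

No match, Match, Match, No match

Every 'Match' example satisfies: owner is Ben. None of the 'No match' examples do.
[pile: 8, owner: Cal, row: 5, face: down, suit: clubs] → owner is Cal → No match. [pile: 3, owner: Ben, row: 5, face: up, suit: hearts] → owner is Ben → Match. [pile: 2, owner: Ben, row: 1, face: up, suit: hearts] → owner is Ben → Match. [pile: 8, owner: Eve, row: 5, face: down, suit: diamonds] → owner is Eve → No match.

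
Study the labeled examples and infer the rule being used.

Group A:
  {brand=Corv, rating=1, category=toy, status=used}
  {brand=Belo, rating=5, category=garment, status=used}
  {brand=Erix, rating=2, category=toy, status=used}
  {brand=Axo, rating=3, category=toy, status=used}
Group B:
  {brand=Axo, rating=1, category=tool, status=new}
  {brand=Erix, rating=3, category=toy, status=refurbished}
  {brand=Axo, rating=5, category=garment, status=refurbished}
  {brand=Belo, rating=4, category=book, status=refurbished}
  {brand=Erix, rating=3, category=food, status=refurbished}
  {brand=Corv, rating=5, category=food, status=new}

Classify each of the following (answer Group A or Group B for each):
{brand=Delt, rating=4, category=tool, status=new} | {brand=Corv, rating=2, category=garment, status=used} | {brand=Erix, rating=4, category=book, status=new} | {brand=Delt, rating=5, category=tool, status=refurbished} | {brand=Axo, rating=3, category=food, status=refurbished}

Group B, Group A, Group B, Group B, Group B

One predicate separates the groups cleanly: status is used.
{brand=Delt, rating=4, category=tool, status=new}: status is new, does not fit → Group B.
{brand=Corv, rating=2, category=garment, status=used}: status is used, satisfies this → Group A.
{brand=Erix, rating=4, category=book, status=new}: status is new, does not fit → Group B.
{brand=Delt, rating=5, category=tool, status=refurbished}: status is refurbished, does not fit → Group B.
{brand=Axo, rating=3, category=food, status=refurbished}: status is refurbished, does not fit → Group B.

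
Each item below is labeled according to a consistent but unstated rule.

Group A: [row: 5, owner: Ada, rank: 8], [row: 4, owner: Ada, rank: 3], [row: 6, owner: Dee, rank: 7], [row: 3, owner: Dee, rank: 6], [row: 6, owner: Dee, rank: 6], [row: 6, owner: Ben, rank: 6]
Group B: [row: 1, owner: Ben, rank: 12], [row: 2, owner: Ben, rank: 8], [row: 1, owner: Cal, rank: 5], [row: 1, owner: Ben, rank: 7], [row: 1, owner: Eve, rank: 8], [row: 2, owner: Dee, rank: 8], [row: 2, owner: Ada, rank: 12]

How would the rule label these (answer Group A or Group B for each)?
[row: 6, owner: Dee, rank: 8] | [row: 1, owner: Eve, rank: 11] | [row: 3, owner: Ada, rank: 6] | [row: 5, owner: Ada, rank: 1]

Group A, Group B, Group A, Group A

Rule: row ≥ 3. This holds for each 'Group A' example and fails for each 'Group B' one.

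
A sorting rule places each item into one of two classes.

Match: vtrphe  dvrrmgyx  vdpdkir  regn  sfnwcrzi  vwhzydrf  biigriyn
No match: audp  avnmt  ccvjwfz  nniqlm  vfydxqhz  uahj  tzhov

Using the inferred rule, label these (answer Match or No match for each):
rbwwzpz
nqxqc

Match, No match

A rule that fits every label: contains 'r' — true of each 'Match' example, false of each 'No match' one.
Match: rbwwzpz, since has 'r'. No match: nqxqc, since no 'r'.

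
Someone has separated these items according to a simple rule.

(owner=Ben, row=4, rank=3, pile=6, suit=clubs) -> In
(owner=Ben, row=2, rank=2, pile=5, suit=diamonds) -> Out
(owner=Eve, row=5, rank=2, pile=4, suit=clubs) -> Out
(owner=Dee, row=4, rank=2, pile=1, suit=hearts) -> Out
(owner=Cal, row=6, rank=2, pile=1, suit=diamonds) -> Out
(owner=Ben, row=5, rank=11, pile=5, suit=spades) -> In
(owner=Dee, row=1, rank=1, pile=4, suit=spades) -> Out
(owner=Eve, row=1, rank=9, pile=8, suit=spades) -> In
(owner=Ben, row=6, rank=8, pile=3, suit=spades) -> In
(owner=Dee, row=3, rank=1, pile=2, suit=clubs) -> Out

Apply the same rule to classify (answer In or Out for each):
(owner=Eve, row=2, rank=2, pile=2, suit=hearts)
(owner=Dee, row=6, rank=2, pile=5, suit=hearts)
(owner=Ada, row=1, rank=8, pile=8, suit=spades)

The common property of the 'In' items is: rank ≥ 3. No 'Out' item has it.
(owner=Eve, row=2, rank=2, pile=2, suit=hearts) — rank = 2, hence Out. (owner=Dee, row=6, rank=2, pile=5, suit=hearts) — rank = 2, hence Out. (owner=Ada, row=1, rank=8, pile=8, suit=spades) — rank = 8, hence In.

Out, Out, In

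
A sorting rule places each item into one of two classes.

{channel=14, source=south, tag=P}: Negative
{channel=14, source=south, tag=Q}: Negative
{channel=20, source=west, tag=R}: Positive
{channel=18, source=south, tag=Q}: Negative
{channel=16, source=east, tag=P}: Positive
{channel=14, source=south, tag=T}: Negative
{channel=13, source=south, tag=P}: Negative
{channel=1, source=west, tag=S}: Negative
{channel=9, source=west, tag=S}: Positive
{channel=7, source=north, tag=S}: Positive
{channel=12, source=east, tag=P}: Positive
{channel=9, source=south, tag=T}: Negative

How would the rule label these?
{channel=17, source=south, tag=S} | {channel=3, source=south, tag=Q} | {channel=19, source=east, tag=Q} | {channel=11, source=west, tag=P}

Every 'Positive' example satisfies: source is not south AND channel ≥ 7. None of the 'Negative' examples do.
{channel=17, source=south, tag=S} → source is south, channel = 17 → Negative.
{channel=3, source=south, tag=Q} → source is south, channel = 3 → Negative.
{channel=19, source=east, tag=Q} → source is east, channel = 19 → Positive.
{channel=11, source=west, tag=P} → source is west, channel = 11 → Positive.

Negative, Negative, Positive, Positive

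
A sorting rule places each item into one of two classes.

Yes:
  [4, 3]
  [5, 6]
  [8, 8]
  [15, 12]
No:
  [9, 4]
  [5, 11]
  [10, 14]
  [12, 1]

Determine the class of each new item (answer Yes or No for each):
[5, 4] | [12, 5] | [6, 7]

Yes, No, Yes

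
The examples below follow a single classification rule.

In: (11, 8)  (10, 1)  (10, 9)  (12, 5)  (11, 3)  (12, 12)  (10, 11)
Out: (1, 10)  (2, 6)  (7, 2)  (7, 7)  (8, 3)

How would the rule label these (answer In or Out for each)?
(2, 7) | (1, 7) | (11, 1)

Out, Out, In

Every 'In' example satisfies: first ≥ 9. None of the 'Out' examples do.
(2, 7) — first 2, hence Out.
(1, 7) — first 1, hence Out.
(11, 1) — first 11, hence In.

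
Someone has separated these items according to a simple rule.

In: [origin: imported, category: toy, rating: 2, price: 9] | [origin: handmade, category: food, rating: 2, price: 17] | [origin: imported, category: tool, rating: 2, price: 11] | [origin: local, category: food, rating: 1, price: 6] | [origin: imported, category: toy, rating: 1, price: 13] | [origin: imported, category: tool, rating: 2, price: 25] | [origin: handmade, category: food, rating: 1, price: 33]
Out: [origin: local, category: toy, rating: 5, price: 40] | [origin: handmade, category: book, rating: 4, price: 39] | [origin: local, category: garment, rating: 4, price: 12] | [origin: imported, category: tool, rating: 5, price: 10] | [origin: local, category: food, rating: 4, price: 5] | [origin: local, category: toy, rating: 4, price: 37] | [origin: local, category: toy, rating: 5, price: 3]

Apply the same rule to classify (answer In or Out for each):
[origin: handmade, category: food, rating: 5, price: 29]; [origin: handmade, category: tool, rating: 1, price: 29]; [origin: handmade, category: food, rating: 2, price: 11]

Out, In, In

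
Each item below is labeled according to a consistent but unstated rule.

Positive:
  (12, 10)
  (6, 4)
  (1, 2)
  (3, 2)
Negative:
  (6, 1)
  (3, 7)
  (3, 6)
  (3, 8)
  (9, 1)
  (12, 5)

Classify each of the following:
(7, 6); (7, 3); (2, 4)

Positive, Negative, Positive

Every 'Positive' example satisfies: |first − second| ≤ 2. None of the 'Negative' examples do.
(7, 6) → |7−6| = 1 → Positive. (7, 3) → |7−3| = 4 → Negative. (2, 4) → |2−4| = 2 → Positive.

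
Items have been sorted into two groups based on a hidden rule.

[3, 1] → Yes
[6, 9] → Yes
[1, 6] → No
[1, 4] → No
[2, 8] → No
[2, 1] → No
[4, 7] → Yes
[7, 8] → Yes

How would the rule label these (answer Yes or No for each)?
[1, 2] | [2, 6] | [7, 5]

One predicate separates the groups cleanly: first ≥ 3.
[1, 2]: first 1 — does not pass, so No. [2, 6]: first 2 — does not pass, so No. [7, 5]: first 7 — has this property, so Yes.

No, No, Yes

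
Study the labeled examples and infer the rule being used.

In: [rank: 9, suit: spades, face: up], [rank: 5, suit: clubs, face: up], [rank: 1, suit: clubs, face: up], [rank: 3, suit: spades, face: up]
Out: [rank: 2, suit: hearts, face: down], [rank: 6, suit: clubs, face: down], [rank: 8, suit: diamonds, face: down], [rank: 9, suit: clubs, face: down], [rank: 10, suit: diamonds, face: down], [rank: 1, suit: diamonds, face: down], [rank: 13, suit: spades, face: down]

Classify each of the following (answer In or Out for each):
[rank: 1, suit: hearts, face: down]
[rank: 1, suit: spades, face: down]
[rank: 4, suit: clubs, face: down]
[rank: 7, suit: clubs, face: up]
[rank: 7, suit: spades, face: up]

The classifier is using: face is up.
[rank: 1, suit: hearts, face: down]: Out (face is down). [rank: 1, suit: spades, face: down]: Out (face is down). [rank: 4, suit: clubs, face: down]: Out (face is down). [rank: 7, suit: clubs, face: up]: In (face is up). [rank: 7, suit: spades, face: up]: In (face is up).

Out, Out, Out, In, In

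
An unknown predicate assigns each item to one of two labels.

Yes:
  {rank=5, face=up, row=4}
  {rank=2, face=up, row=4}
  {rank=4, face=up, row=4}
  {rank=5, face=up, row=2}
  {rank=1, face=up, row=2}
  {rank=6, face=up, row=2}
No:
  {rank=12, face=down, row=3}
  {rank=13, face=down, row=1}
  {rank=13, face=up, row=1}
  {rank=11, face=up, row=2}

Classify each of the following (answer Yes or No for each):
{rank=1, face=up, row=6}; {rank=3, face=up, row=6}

Yes, Yes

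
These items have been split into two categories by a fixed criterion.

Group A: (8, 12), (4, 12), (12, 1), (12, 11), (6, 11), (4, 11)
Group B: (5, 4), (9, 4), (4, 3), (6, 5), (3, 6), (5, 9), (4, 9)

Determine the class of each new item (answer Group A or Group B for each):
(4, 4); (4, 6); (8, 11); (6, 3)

Group B, Group B, Group A, Group B

The pattern is that an item is 'Group A' exactly when: max ≥ 11.
(4, 4) → max 4 → Group B. (4, 6) → max 6 → Group B. (8, 11) → max 11 → Group A. (6, 3) → max 6 → Group B.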